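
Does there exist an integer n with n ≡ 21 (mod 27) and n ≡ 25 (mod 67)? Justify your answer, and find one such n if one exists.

Since 27 and 67 share no common factor, CRT says the pair of congruences has a solution (unique mod 1809).
Any solution of the first congruence is n = 21 + 27t; substituting into the second, 27t ≡ 25 − 21 ≡ 4 (mod 67).
Invert 27 mod 67 by the Euclidean algorithm: 67 = 2·27 + 13, 27 = 2·13 + 1, 13 = 13·1 + 0; back-substituting, 1 = 27 − 2·13 = 27 − 2·(67 − 2·27) = −2·67 + 5·27. Hence 27·5 ≡ 1, so 27⁻¹ ≡ 5 (mod 67).
Therefore t ≡ 5·4 = 20 (mod 67).
Taking t = 20 gives n = 21 + 27·20 = 561.
Indeed 561 ≡ 21 (mod 27) and 561 ≡ 25 (mod 67).

n = 561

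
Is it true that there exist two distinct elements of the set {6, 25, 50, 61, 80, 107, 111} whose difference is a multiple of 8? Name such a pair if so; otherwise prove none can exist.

There is no such pair.

Residues mod 8: 6↦6, 25↦1, 50↦2, 61↦5, 80↦0, 107↦3, 111↦7.
These 7 residues are pairwise different, hence no difference of two elements is divisible by 8.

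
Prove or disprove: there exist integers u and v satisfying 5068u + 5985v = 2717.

No such integers exist.

Both 5068 and 5985 are divisible by gcd(5068, 5985) = 7, hence so is any combination 5068u + 5985v.
However 2717 leaves remainder 1 on division by 7.
Hence no integers u, v satisfy the equation.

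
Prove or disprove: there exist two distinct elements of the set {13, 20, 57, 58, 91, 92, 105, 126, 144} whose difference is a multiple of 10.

Residues mod 10: 13↦3, 20↦0, 57↦7, 58↦8, 91↦1, 92↦2, 105↦5, 126↦6, 144↦4.
These 9 residues are pairwise different, hence no difference of two elements is divisible by 10.

There is no such pair.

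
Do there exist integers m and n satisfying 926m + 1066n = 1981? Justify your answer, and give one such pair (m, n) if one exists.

There are no such integers.

Both 926 and 1066 are divisible by gcd(926, 1066) = 2, hence so is any combination 926m + 1066n.
But 1981 is not a multiple of 2 (it leaves remainder 1).
Hence no integers m, n satisfy the equation.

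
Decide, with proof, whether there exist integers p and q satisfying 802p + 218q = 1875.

Both 802 and 218 are divisible by gcd(802, 218) = 2, hence so is any combination 802p + 218q.
However 1875 leaves remainder 1 on division by 2.
So the equation is unsolvable over ℤ.

There are no such integers.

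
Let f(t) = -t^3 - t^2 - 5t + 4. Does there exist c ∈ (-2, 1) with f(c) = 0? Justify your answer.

f(-2) = 18 and f(1) = -3, which have opposite signs.
Since f is a polynomial it is continuous on [-2, 1].
So by the Intermediate Value Theorem there is a c strictly between -2 and 1 with f(c) = 0.

Such a root exists.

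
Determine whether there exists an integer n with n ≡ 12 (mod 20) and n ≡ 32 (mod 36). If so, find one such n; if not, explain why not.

n = 32

gcd(20, 36) = 4. A simultaneous solution exists iff 12 ≡ 32 (mod 4); here 12 mod 4 = 0 = 32 mod 4, so it does.
Step through n = 12, 12 + 20, 12 + 2·20, …: the values 12, 32 reduce mod 36 to 12, 32. The value 32 hits 32.
Check: 32 mod 20 = 12, 32 mod 36 = 32. ✓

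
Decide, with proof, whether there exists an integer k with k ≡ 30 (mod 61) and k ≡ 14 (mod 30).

k = 884

Since 61 and 30 share no common factor, CRT says the pair of congruences has a solution (unique mod 1830).
Write k = 30 + 61t and require 30 + 61t ≡ 14 (mod 30), i.e. 61t ≡ 14 (mod 30).
61 ≡ 1 (mod 30), so this reads 1t ≡ 14 (mod 30). So t ≡ 14 (mod 30).
With t = 14: k = 30 + 61·14 = 884.
Verify: 884 = 14·61 + 30 and 884 = 29·30 + 14. ✓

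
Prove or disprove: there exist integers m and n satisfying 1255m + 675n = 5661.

Both 1255 and 675 are divisible by gcd(1255, 675) = 5, hence so is any combination 1255m + 675n.
But 5661 = 5·1132 + 1, so 5 ∤ 5661.
Hence no integers m, n satisfy the equation.

No, no such integers exist.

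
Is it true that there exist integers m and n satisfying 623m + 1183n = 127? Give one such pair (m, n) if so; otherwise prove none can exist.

No, no such integers exist.

gcd(623, 1183) = 7, so every integer of the form 623m + 1183n is a multiple of 7.
But 127 = 7·18 + 1, so 7 ∤ 127.
So the equation is unsolvable over ℤ.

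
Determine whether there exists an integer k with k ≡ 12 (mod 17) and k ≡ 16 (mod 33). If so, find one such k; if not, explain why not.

k = 148

The moduli 17 and 33 are coprime, so by the Chinese Remainder Theorem a unique solution modulo 561 exists.
Any solution of the first congruence is k = 12 + 17t; substituting into the second, 17t ≡ 16 − 12 ≡ 4 (mod 33).
Note 17·2 = 34 ≡ 1 (mod 33) (as 34 − 1 = 1·33), so 17⁻¹ ≡ 2.
Multiplying by 2: t ≡ 2·4 = 8 (mod 33).
With t = 8: k = 12 + 17·8 = 148.
Indeed 148 ≡ 12 (mod 17) and 148 ≡ 16 (mod 33).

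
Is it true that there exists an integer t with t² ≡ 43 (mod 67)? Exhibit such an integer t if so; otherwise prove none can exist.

67 is prime, so by Euler's criterion 43 is a square mod 67 iff 43^((67−1)/2) = 43^33 ≡ 1 (mod 67).
Squaring successively (mod 67): 43^2 = 1849 ≡ 40; 43^4 ≡ 40² = 1600 ≡ 59; 43^8 ≡ 59² = 3481 ≡ 64; 43^16 ≡ 64² = 4096 ≡ 9; 43^32 ≡ 9² = 81 ≡ 14.
Since 33 = 32 + 1, 43^33 ≡ 14 · 43; multiplying out mod 67: 14·43 = 602 ≡ 66. Thus 43^33 ≡ 66 ≡ −1 (mod 67).
The value −1 means 43 is a non-residue modulo 67, so t² ≡ 43 (mod 67) is impossible.

There is no such integer.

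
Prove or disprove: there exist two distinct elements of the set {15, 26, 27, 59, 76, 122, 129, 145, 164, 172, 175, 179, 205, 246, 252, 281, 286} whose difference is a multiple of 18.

Two integers differ by a multiple of 18 exactly when they have the same residue mod 18. The residues are 15↦15, 26↦8, 27↦9, 59↦5, 76↦4, 122↦14, 129↦3, 145↦1, 164↦2, 172↦10, 175↦13, 179↦17, 205↦7, 246↦12, 252↦0, 281↦11, 286↦16.
No residue repeats among the 17 elements, so no pair has difference ≡ 0 (mod 18).

There is no such pair.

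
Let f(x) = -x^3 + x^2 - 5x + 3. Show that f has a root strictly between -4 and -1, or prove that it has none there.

Evaluate at the endpoints: f(-4) = 103, f(-1) = 10 — same sign (positive).
f'(x) = -3x^2 + 2x - 5 has discriminant 2² − 4·(-3)·(-5) = -56 < 0, so f' has no real roots and is negative for every real x.
Hence f is strictly decreasing on ℝ, and in particular on [-4, -1]. A strictly monotone function with same-sign endpoint values stays positive on the whole interval, so f has no zero in (-4, -1).

No such root exists.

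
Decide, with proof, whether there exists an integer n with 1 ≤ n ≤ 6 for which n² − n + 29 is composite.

At n = 3: 3² − 3 + 29 = 35 = 5·7, which is composite.

n = 3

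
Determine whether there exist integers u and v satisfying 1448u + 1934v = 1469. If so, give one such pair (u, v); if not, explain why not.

Any value of 1448u + 1934v is a multiple of gcd(1448, 1934) = 2.
But 1469 = 2·734 + 1, so 2 ∤ 1469.
Therefore 1448u + 1934v = 1469 has no solution in integers.

No, no such integers exist.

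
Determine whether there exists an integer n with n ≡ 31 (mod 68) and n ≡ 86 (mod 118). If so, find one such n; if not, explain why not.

Both moduli are multiples of 2 = gcd(68, 118), so any solution would satisfy n ≡ 31 and n ≡ 86 modulo 2 simultaneously.
However 31 ≡ 1 and 86 ≡ 0 (mod 2), and 1 ≠ 0.
Hence the system has no solution.

No, no such integer exists.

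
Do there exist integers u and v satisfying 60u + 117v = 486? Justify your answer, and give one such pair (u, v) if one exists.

Since gcd(60, 117) = 3 and 486 = 3·162, Bézout's identity guarantees a solution.
Dividing through by 3 reduces the equation to 20u + 39v = 162.
Run the Euclidean algorithm on 39 and 20: 39 = 1·20 + 19, 20 = 1·19 + 1, 19 = 19·1 + 0.
Back-substituting, 1 = 20 − 1·19 = 20 − (39 − 1·20) = −39 + 2·20; that is, 20·2 + 39·(-1) = 1.
Scaling by 162 gives the particular solution (u, v) = (324, -162).
Shifting by a multiple of (39, −20) keeps it a solution: u = 324 − 8·39 = 12, v = -162 + 8·20 = -2.
Indeed 60·12 + 117·(-2) = 720 − 234 = 486.

u = 12, v = -2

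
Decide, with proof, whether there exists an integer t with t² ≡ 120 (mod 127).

Take t = 82. Then 82² = 6724 = 52·127 + 120, so 82² ≡ 120 (mod 127).

t = 82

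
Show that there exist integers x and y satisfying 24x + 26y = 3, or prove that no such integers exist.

Any value of 24x + 26y is a multiple of gcd(24, 26) = 2.
But 3 = 2·1 + 1, so 2 ∤ 3.
Hence no integers x, y satisfy the equation.

There are no such integers.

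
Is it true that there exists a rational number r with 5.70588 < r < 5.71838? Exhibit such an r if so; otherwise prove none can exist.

r = 40/7

Scale by 7: the interval becomes (39.94116, 40.02866), which contains the integer 40.
Dividing back, 5.70588 < 40/7 < 5.71838, and 40/7 is rational.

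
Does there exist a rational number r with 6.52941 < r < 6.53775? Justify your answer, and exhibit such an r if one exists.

Look for a denominator N such that an integer falls strictly between N·6.52941 and N·6.53775. N = 15 works: 15·6.52941 = 97.94115 < 98 < 98.06625 = 15·6.53775.
So r = 98/15 works: it is a ratio of integers, and dividing 15·6.52941 < 98 < 15·6.53775 through by 15 gives 6.52941 < 98/15 < 6.53775.

r = 98/15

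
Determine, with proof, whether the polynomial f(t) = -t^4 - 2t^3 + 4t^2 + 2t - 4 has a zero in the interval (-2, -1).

Yes, f has a root in the interval.

f(-2) = 8 and f(-1) = -1, which have opposite signs.
Since f is a polynomial it is continuous on [-2, -1].
By the Intermediate Value Theorem, f takes the value 0 somewhere in the open interval.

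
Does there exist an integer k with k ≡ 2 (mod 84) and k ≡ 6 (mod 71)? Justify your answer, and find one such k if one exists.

Since 84 and 71 share no common factor, CRT says the pair of congruences has a solution (unique mod 5964).
Any solution of the first congruence is k = 2 + 84t; substituting into the second, 84t ≡ 6 − 2 ≡ 4 (mod 71).
84 ≡ 13 (mod 71), so this reads 13t ≡ 4 (mod 71). Note 13·11 = 143 ≡ 1 (mod 71) (as 143 − 1 = 2·71), so 13⁻¹ ≡ 11.
Therefore t ≡ 11·4 = 44 (mod 71).
Taking t = 44 gives k = 2 + 84·44 = 3698.
Check: 3698 mod 84 = 2, 3698 mod 71 = 6. ✓

k = 3698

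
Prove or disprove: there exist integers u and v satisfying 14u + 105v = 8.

Any value of 14u + 105v is a multiple of gcd(14, 105) = 7.
But 8 is not a multiple of 7 (it leaves remainder 1).
So the equation is unsolvable over ℤ.

No, no such integers exist.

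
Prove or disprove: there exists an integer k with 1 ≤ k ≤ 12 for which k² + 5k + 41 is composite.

k = 12

At k = 12: 12² + 5·12 + 41 = 245 = 5·49, which is composite.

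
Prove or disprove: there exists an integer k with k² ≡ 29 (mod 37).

No, no such integer exists.

Apply Euler's criterion with the prime 37: 29 is a quadratic residue iff 29^18 ≡ 1 (mod 37), and a non-residue iff it is ≡ −1.
Squaring successively (mod 37): 29^2 = 841 ≡ 27; 29^4 ≡ 27² = 729 ≡ 26; 29^8 ≡ 26² = 676 ≡ 10; 29^16 ≡ 10² = 100 ≡ 26.
Since 18 = 16 + 2, 29^18 ≡ 26 · 27; multiplying out mod 37: 26·27 = 702 ≡ 36. Thus 29^18 ≡ 36 ≡ −1 (mod 37).
The value −1 means 29 is a non-residue modulo 37, so k² ≡ 29 (mod 37) is impossible.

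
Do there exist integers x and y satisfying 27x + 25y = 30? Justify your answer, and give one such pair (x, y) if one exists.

Since gcd(27, 25) = 1, every integer is an integer combination of 27 and 25.
Dividing repeatedly: 27 = 1·25 + 2, 25 = 12·2 + 1, 2 = 2·1 + 0.
Back-substituting, 1 = 25 − 12·2 = 25 − 12·(27 − 1·25) = −12·27 + 13·25; that is, 27·(-12) + 25·13 = 1.
Multiplying through by 30: x = (-12)·30 = -360, y = 13·30 = 390 is a solution.
Adding 15·25 to x and subtracting 15·27 from y gives the tidier solution (15, -15).
Indeed 27·15 + 25·(-15) = 405 − 375 = 30.

x = 15, y = -15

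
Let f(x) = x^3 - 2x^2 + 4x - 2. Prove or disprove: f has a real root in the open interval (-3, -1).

Evaluate at the endpoints: f(-3) = -59, f(-1) = -9 — same sign (negative).
The derivative f'(x) = 3x^2 - 4x + 4 is a quadratic with discriminant (-4)² − 4·3·4 = -32 < 0; it never vanishes, so it is always positive (sign of the leading coefficient).
So f is strictly increasing; between -3 and -1 its values lie between f(-3) = -59 and f(-1) = -9, all negative. Therefore f has no root in (-3, -1).

f has no root in that interval.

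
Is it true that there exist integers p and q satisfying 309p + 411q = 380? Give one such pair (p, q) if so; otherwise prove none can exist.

Any value of 309p + 411q is a multiple of gcd(309, 411) = 3.
However 380 leaves remainder 2 on division by 3.
So the equation is unsolvable over ℤ.

There are no such integers.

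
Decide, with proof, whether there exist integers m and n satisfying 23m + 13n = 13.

m = 0, n = 1

Since gcd(23, 13) = 1, every integer is an integer combination of 23 and 13.
Euclidean algorithm: 23 = 1·13 + 10, 13 = 1·10 + 3, 10 = 3·3 + 1, 3 = 3·1 + 0.
Unwinding: 1 = 10 − 3·3 = 10 − 3·(13 − 1·10) = −3·13 + 4·10 = −3·13 + 4·(23 − 1·13) = 4·23 − 7·13, i.e. 23·4 + 13·(-7) = 1.
Multiplying through by 13: m = 4·13 = 52, n = (-7)·13 = -91 is a solution.
The general solution is m = 52 + 13k, n = -91 − 23k; taking k = -4 gives the smaller pair m = 0, n = 1.
Indeed 23·0 + 13·1 = 0 + 13 = 13.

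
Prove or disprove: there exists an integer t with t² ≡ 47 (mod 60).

Reduce modulo 3, which divides 60: we would need t² ≡ 2 (mod 3).
Since (3 − t)² ≡ t² (mod 3), it suffices to square t = 0, 1, …, 1: the residues are 0, 1.
The set of squares mod 3 is therefore {0, 1}, which does not contain 2.
Hence no integer t has t² ≡ 47 (mod 60).

There is no such integer.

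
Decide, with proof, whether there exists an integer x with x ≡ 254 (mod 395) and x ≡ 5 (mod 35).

Reduce both congruences modulo 5, which divides 395 and 35: they say x ≡ 254 (mod 5) and x ≡ 5 (mod 5).
These are incompatible: 254 − 5 = 249 is not divisible by 5.
Therefore no such x exists.

No, no such integer exists.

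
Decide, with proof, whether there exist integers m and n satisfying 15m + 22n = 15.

Since gcd(15, 22) = 1, every integer is an integer combination of 15 and 22.
Euclidean algorithm: 22 = 1·15 + 7, 15 = 2·7 + 1, 7 = 7·1 + 0.
Unwinding: 1 = 15 − 2·7 = 15 − 2·(22 − 1·15) = −2·22 + 3·15, i.e. 15·3 + 22·(-2) = 1.
Times 15: 15·45 + 22·(-30) = 15, so (45, -30) solves it.
Subtracting 2·22 from m and adding 2·15 to n gives the tidier solution (1, 0).
Indeed 15·1 + 22·0 = 15 + 0 = 15.

m = 1, n = 0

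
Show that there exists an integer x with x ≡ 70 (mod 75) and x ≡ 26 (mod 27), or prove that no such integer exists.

Both moduli are multiples of 3 = gcd(75, 27), so any solution would satisfy x ≡ 70 and x ≡ 26 modulo 3 simultaneously.
But 70 mod 3 = 1 while 26 mod 3 = 2, a contradiction.
Therefore no such x exists.

No, no such integer exists.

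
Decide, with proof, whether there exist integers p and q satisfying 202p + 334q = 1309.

No such integers exist.

gcd(202, 334) = 2, so every integer of the form 202p + 334q is a multiple of 2.
But 1309 is not a multiple of 2 (it leaves remainder 1).
Therefore 202p + 334q = 1309 has no solution in integers.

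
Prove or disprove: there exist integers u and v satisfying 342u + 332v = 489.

No, no such integers exist.

gcd(342, 332) = 2, so every integer of the form 342u + 332v is a multiple of 2.
But 489 is not a multiple of 2 (it leaves remainder 1).
So the equation is unsolvable over ℤ.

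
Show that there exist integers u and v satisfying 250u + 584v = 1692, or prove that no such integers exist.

u = 210, v = -87

Every value of 250u + 584v is a multiple of gcd(250, 584) = 2; since 2 ∣ 1692, solutions exist.
Dividing through by 2 reduces the equation to 125u + 292v = 846.
Run the Euclidean algorithm on 292 and 125: 292 = 2·125 + 42, 125 = 2·42 + 41, 42 = 1·41 + 1, 41 = 41·1 + 0.
Working back up the chain: 1 = 42 − 1·41 = 42 − (125 − 2·42) = −125 + 3·42 = −125 + 3·(292 − 2·125) = 3·292 − 7·125. So 125·(-7) + 292·3 = 1.
Times 846: 125·(-5922) + 292·2538 = 846, so (-5922, 2538) solves it.
The general solution is u = -5922 + 292k, v = 2538 − 125k; taking k = 21 gives the smaller pair u = 210, v = -87.
Indeed 250·210 + 584·(-87) = 52500 − 50808 = 1692.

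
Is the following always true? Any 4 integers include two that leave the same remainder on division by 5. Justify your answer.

No, the set {6, 7, 8, 9} is a counterexample.

Try 4 consecutive integers, 6, 7, 8, 9. Their remainders mod 5 are 1, 2, 3, 4 — pairwise different, as any 4 ≤ 5 consecutive integers have distinct residues.
So no two of them leave the same remainder on division by 5; the claim fails for this set.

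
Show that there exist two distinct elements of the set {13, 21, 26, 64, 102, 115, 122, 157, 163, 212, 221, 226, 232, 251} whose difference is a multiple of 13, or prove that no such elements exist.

The pair (13, 26) works.

13 mod 13 = 0 and 26 mod 13 = 0, so 26 − 13 = 13 = 1·13.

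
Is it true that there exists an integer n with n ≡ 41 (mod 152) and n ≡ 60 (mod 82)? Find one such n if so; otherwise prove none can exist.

gcd(152, 82) = 2. If n ≡ 41 (mod 152) and n ≡ 60 (mod 82), then n ≡ 41 (mod 2) and n ≡ 60 (mod 2).
But 41 mod 2 = 1 while 60 mod 2 = 0, a contradiction.
Therefore no such n exists.

No such integer exists.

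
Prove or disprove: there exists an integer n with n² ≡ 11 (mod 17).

Squares mod 17 repeat after n = 8 (as (−n)² = n²); for n = 0..8 they are 0, 1, 4, 9, 16, 8, 2, 15, 13.
The set of squares mod 17 is therefore {0, 1, 2, 4, 8, 9, 13, 15, 16}, which does not contain 11.
Therefore n² ≡ 11 (mod 17) has no solution.

There is no such integer.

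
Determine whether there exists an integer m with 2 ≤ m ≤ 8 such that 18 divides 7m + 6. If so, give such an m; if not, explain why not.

At m = 2, 7·2 + 6 = 20 ≡ 2 (mod 18), and each step in m adds 7, giving residues 2, 9, 16, 5, 12, 1, 8 for m = 2, 3, …, 8.
The residue 0 does not occur, so no m in [2, 8] makes 7m + 6 a multiple of 18.

There is no such integer m in that range.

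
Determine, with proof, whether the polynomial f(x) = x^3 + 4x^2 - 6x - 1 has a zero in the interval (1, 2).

f(1) = -2 and f(2) = 11, which have opposite signs.
As a polynomial, f is continuous on every closed interval.
By the Intermediate Value Theorem, f takes the value 0 somewhere in the open interval.

Such a root exists.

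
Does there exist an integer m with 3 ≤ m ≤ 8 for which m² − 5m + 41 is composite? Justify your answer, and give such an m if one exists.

m = 8

At m = 8: 8² − 5·8 + 41 = 65 = 5·13, which is composite.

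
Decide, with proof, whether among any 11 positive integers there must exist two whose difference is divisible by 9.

True.

Partition the integers by their residue mod 9; there are 9 classes.
Placing 11 integers into 9 classes, some class receives at least two — say a and b.
Their difference a − b is then a multiple of 9.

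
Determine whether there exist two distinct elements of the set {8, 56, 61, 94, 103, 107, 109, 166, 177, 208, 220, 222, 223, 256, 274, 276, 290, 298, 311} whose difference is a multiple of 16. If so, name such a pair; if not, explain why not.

Both 8 and 56 leave remainder 8 on division by 16; their difference 48 = 3·16 is a multiple of 16.

The pair (8, 56) works.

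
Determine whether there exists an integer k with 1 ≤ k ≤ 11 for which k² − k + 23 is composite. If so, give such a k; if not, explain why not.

k = 7

At k = 7: 7² − 7 + 23 = 65 = 5·13, which is composite.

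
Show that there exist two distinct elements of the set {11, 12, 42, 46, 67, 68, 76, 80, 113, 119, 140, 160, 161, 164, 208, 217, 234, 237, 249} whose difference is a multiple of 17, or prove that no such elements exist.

Yes: 11 and 113.

Both 11 and 113 leave remainder 11 on division by 17; their difference 102 = 6·17 is a multiple of 17.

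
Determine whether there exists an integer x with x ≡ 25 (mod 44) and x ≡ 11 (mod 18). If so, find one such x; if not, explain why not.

x = 245

gcd(44, 18) = 2. A simultaneous solution exists iff 25 ≡ 11 (mod 2); here 25 mod 2 = 1 = 11 mod 2, so it does.
List candidates x ≡ 25 (mod 44): 25, 69, 113, 157, 201, 245. Modulo 18 these are 7, 15, 5, 13, 3, 11; 245 gives 11 as required.
Check: 245 mod 44 = 25, 245 mod 18 = 11. ✓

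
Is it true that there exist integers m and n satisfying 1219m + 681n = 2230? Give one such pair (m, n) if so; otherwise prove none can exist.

m = 313, n = -557

1219 and 681 are coprime, so 1219m + 681n ranges over all of ℤ.
Euclidean algorithm: 1219 = 1·681 + 538, 681 = 1·538 + 143, 538 = 3·143 + 109, 143 = 1·109 + 34, 109 = 3·34 + 7, 34 = 4·7 + 6, 7 = 1·6 + 1, 6 = 6·1 + 0.
Back-substituting, 1 = 7 − 1·6 = 7 − (34 − 4·7) = −34 + 5·7 = −34 + 5·(109 − 3·34) = 5·109 − 16·34 = 5·109 − 16·(143 − 1·109) = −16·143 + 21·109 = −16·143 + 21·(538 − 3·143) = 21·538 − 79·143 = 21·538 − 79·(681 − 1·538) = −79·681 + 100·538 = −79·681 + 100·(1219 − 1·681) = 100·1219 − 179·681; that is, 1219·100 + 681·(-179) = 1.
Times 2230: 1219·223000 + 681·(-399170) = 2230, so (223000, -399170) solves it.
Subtracting 327·681 from m and adding 327·1219 to n gives the tidier solution (313, -557).
Check: 1219·313 + 681·(-557) = 381547 − 379317 = 2230. ✓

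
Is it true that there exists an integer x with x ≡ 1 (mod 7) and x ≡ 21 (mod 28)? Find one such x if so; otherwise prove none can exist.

There is no such integer.

gcd(7, 28) = 7. If x ≡ 1 (mod 7) and x ≡ 21 (mod 28), then x ≡ 1 (mod 7) and x ≡ 21 (mod 7).
But 1 mod 7 = 1 while 21 mod 7 = 0, a contradiction.
Therefore no such x exists.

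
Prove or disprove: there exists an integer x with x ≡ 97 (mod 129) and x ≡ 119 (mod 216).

Both moduli are multiples of 3 = gcd(129, 216), so any solution would satisfy x ≡ 97 and x ≡ 119 modulo 3 simultaneously.
These are incompatible: 97 − 119 = -22 is not divisible by 3.
So no integer satisfies both congruences.

There is no such integer.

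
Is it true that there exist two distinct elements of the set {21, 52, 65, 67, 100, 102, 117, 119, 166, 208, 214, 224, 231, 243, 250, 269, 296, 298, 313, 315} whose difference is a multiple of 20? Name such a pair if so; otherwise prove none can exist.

Reduce each element modulo 20: 21↦1, 52↦12, 65↦5, 67↦7, 100↦0, 102↦2, 117↦17, 119↦19, 166↦6, 208↦8, 214↦14, 224↦4, 231↦11, 243↦3, 250↦10, 269↦9, 296↦16, 298↦18, 313↦13, 315↦15.
These 20 residues are pairwise different, hence no difference of two elements is divisible by 20.

No, no such pair exists.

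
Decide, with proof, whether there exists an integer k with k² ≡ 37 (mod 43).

There is no such integer.

Apply Euler's criterion with the prime 43: 37 is a quadratic residue iff 37^21 ≡ 1 (mod 43), and a non-residue iff it is ≡ −1.
Squaring successively (mod 43): 37^2 = 1369 ≡ 36; 37^4 ≡ 36² = 1296 ≡ 6; 37^8 ≡ 6² = 36 ≡ 36; 37^16 ≡ 36² = 1296 ≡ 6.
Since 21 = 16 + 4 + 1, 37^21 ≡ 6 · 6 · 37; multiplying out mod 43: 6·6 = 36 ≡ 36, then 36·37 = 1332 ≡ 42. Thus 37^21 ≡ 42 ≡ −1 (mod 43).
By Euler's criterion 37 is a quadratic non-residue mod 43: no k satisfies k² ≡ 37 (mod 43).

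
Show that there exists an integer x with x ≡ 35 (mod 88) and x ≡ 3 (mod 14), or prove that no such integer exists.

x = 563

gcd(88, 14) = 2. A simultaneous solution exists iff 35 ≡ 3 (mod 2); here 35 mod 2 = 1 = 3 mod 2, so it does.
List candidates x ≡ 35 (mod 88): 35, 123, 211, 299, 387, 475, 563. Modulo 14 these are 7, 11, 1, 5, 9, 13, 3; 563 gives 3 as required.
Check: 563 mod 88 = 35, 563 mod 14 = 3. ✓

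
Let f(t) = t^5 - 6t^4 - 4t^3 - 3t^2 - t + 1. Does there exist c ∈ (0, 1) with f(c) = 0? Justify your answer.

f(0) = 1 and f(1) = -12, which have opposite signs.
f is continuous everywhere (it is a polynomial), in particular on [0, 1].
So by the Intermediate Value Theorem there is a c strictly between 0 and 1 with f(c) = 0.

Yes, such a c exists.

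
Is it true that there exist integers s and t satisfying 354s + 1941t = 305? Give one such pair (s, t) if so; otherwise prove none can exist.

No, no such integers exist.

Any value of 354s + 1941t is a multiple of gcd(354, 1941) = 3.
But 305 is not a multiple of 3 (it leaves remainder 2).
Hence no integers s, t satisfy the equation.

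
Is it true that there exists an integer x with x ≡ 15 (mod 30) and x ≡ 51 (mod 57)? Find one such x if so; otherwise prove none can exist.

x = 165

Here gcd(30, 57) = 3, and both 15 and 51 leave remainder 0 mod 3, so the system is consistent.
Step through x = 15, 15 + 30, 15 + 2·30, …: the values 15, 45, 75, 105, 135, 165 reduce mod 57 to 15, 45, 18, 48, 21, 51. The value 165 hits 51.
Verify: 165 = 5·30 + 15 and 165 = 2·57 + 51. ✓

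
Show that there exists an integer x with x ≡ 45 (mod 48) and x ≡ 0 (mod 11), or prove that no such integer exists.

The moduli 48 and 11 are coprime, so by the Chinese Remainder Theorem a unique solution modulo 528 exists.
Any solution of the first congruence is x = 45 + 48t; substituting into the second, 48t ≡ 0 − 45 ≡ 10 (mod 11).
48 ≡ 4 (mod 11), so this reads 4t ≡ 10 (mod 11). Invert 4 mod 11 by the Euclidean algorithm: 11 = 2·4 + 3, 4 = 1·3 + 1, 3 = 3·1 + 0; back-substituting, 1 = 4 − 1·3 = 4 − (11 − 2·4) = −11 + 3·4. Hence 4·3 ≡ 1, so 4⁻¹ ≡ 3 (mod 11).
Therefore t ≡ 3·10 = 30 ≡ 8 (mod 11).
Taking t = 8 gives x = 45 + 48·8 = 429.
Verify: 429 = 8·48 + 45 and 429 = 39·11 + 0. ✓

x = 429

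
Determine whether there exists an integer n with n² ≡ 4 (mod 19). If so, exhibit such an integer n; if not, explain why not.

n = 2

Take n = 2. Then 2² = 4, and since 0 ≤ 4 < 19 this is already reduced: 2² ≡ 4 (mod 19).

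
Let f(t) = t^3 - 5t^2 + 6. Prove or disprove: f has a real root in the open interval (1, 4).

Such a root exists.

f(1) = 2 and f(4) = -10, which have opposite signs.
As a polynomial, f is continuous on every closed interval.
By the Intermediate Value Theorem, f takes the value 0 somewhere in the open interval.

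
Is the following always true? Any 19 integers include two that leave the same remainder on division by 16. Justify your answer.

Partition the integers by their residue mod 16; there are 16 classes.
Since 19 > 16, two of the 19 integers must share a residue class by the pigeonhole principle; call them a and b.
That is, a and b leave the same remainder on division by 16, as claimed.

Yes.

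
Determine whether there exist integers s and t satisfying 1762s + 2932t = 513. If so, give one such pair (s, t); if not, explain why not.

No such integers exist.

Any value of 1762s + 2932t is a multiple of gcd(1762, 2932) = 2.
But 513 = 2·256 + 1, so 2 ∤ 513.
So the equation is unsolvable over ℤ.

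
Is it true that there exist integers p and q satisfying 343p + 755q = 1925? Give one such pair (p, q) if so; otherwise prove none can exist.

p = 360, q = -161

343 and 755 are coprime, so 343p + 755q ranges over all of ℤ.
Euclidean algorithm: 755 = 2·343 + 69, 343 = 4·69 + 67, 69 = 1·67 + 2, 67 = 33·2 + 1, 2 = 2·1 + 0.
Back-substituting, 1 = 67 − 33·2 = 67 − 33·(69 − 1·67) = −33·69 + 34·67 = −33·69 + 34·(343 − 4·69) = 34·343 − 169·69 = 34·343 − 169·(755 − 2·343) = −169·755 + 372·343; that is, 343·372 + 755·(-169) = 1.
Scaling by 1925 gives the particular solution (p, q) = (716100, -325325).
Shifting by a multiple of (755, −343) keeps it a solution: p = 716100 − 948·755 = 360, q = -325325 + 948·343 = -161.
Check: 343·360 + 755·(-161) = 123480 − 121555 = 1925. ✓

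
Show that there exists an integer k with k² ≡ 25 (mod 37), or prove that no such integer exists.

k = 5

Take k = 5. Then 5² = 25, and since 0 ≤ 25 < 37 this is already reduced: 5² ≡ 25 (mod 37).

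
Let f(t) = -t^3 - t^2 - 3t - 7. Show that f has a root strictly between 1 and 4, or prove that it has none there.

No such root exists.

Evaluate at the endpoints: f(1) = -12, f(4) = -99 — same sign (negative).
The derivative f'(t) = -3t^2 - 2t - 3 is a quadratic with discriminant (-2)² − 4·(-3)·(-3) = -32 < 0; it never vanishes, so it is always negative (sign of the leading coefficient).
Hence f is strictly decreasing on ℝ, and in particular on [1, 4]. A strictly monotone function with same-sign endpoint values stays negative on the whole interval, so f has no zero in (1, 4).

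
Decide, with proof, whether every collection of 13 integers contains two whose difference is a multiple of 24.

Consider the 13 integers 72, 73, …, 84. They lie in distinct residue classes modulo 24, since 13 ≤ 24.
No two share a residue, so no pair has difference divisible by 24; the claim fails for this set.

No, the set {72, 73, 74, 75, 76, 77, 78, 79, 80, 81, 82, 83, 84} is a counterexample.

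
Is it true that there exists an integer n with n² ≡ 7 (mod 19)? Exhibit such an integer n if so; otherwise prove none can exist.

n = 11 works: 11² = 121, and 121 − 7 = 114 = 6·19.

n = 11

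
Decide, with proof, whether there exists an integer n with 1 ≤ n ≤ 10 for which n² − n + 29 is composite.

n = 5

At n = 5: 5² − 5 + 29 = 49 = 7·7, which is composite.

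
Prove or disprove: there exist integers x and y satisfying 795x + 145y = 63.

No, no such integers exist.

Both 795 and 145 are divisible by gcd(795, 145) = 5, hence so is any combination 795x + 145y.
However 63 leaves remainder 3 on division by 5.
So the equation is unsolvable over ℤ.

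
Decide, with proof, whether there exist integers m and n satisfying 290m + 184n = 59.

No, no such integers exist.

Both 290 and 184 are divisible by gcd(290, 184) = 2, hence so is any combination 290m + 184n.
But 59 = 2·29 + 1, so 2 ∤ 59.
Hence no integers m, n satisfy the equation.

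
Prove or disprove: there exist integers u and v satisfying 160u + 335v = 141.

No, no such integers exist.

gcd(160, 335) = 5, so every integer of the form 160u + 335v is a multiple of 5.
However 141 leaves remainder 1 on division by 5.
Hence no integers u, v satisfy the equation.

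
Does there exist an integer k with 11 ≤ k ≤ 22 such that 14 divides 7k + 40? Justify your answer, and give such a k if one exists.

No, no such integer k in that range exists.

At k = 11, 7·11 + 40 = 117 ≡ 5 (mod 14), and each step in k adds 7, giving residues 5, 12, 5, 12, 5, 12, 5, 12, 5, 12, 5, 12 for k = 11, 12, …, 22.
Since 0 is absent from this list, 14 ∤ 7k + 40 for every k with 11 ≤ k ≤ 22.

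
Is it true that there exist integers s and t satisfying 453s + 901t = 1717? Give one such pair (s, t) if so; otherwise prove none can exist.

453 and 901 are coprime, so 453s + 901t ranges over all of ℤ.
Run the Euclidean algorithm on 901 and 453: 901 = 1·453 + 448, 453 = 1·448 + 5, 448 = 89·5 + 3, 5 = 1·3 + 2, 3 = 1·2 + 1, 2 = 2·1 + 0.
Unwinding: 1 = 3 − 1·2 = 3 − (5 − 1·3) = −5 + 2·3 = −5 + 2·(448 − 89·5) = 2·448 − 179·5 = 2·448 − 179·(453 − 1·448) = −179·453 + 181·448 = −179·453 + 181·(901 − 1·453) = 181·901 − 360·453, i.e. 453·(-360) + 901·181 = 1.
Multiplying through by 1717: s = (-360)·1717 = -618120, t = 181·1717 = 310777 is a solution.
The general solution is s = -618120 + 901k, t = 310777 − 453k; taking k = 687 gives the smaller pair s = 867, t = -434.
Check: 453·867 + 901·(-434) = 392751 − 391034 = 1717. ✓

s = 867, t = -434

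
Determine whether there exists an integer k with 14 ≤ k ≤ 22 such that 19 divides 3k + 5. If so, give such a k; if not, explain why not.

For k = 14, 15, …, 22 the values of 3k + 5 modulo 19 are 9, 12, 15, 18, 2, 5, 8, 11, 14 respectively.
The residue 0 does not occur, so no k in [14, 22] makes 3k + 5 a multiple of 19.

No, no such integer k in that range exists.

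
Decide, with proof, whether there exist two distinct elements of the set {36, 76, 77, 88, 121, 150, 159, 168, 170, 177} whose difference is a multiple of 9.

76 and 121 are such a pair.

Reduce each element mod 9: 36↦0, 76↦4, 77↦5, 88↦7, 121↦4, 150↦6, 159↦6, 168↦6, 170↦8, 177↦6. The residue 4 repeats (at 76 and 121), and 121 − 76 = 45 = 5·9.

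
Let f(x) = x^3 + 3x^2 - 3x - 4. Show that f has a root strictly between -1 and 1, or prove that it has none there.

Yes, f has a root in the interval.

f(-1) = 1 and f(1) = -3, which have opposite signs.
f is continuous everywhere (it is a polynomial), in particular on [-1, 1].
By the Intermediate Value Theorem, f takes the value 0 somewhere in the open interval.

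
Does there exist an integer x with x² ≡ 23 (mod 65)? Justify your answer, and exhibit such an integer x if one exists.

Work modulo the divisor 5 of 65. If x² ≡ 23 (mod 65) then x² ≡ 3 (mod 5).
Since (5 − x)² ≡ x² (mod 5), it suffices to square x = 0, 1, …, 2: the residues are 0, 1, 4.
The set of squares mod 5 is therefore {0, 1, 4}, which does not contain 3.
Hence no integer x has x² ≡ 23 (mod 65).

There is no such integer.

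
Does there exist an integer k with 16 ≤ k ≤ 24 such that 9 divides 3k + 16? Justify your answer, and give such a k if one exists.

No such integer k in that range exists.

The values of 3k + 16 for k = 16, 17, …, 24 are 64, 67, 70, 73, 76, 79, 82, 85, 88; reduced mod 9 these are 1, 4, 7, 1, 4, 7, 1, 4, 7.
None is 0, so 9 never divides 3k + 16 on this range.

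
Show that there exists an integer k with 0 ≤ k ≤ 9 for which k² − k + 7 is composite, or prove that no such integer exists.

At k = 7: 7² − 7 + 7 = 49 = 7·7, which is composite.

k = 7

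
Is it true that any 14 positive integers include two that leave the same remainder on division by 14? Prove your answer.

Consider the 14 integers 56, 57, …, 69. They lie in distinct residue classes modulo 14, since 14 ≤ 14.
Hence this collection has no pair with equal remainders mod 14, disproving the claim.

No, the set {56, 57, 58, 59, 60, 61, 62, 63, 64, 65, 66, 67, 68, 69} is a counterexample.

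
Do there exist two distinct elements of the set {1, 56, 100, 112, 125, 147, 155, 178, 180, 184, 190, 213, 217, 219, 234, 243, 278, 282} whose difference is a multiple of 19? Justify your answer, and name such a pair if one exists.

There is no such pair.

Two integers differ by a multiple of 19 exactly when they have the same residue mod 19. The residues are 1↦1, 56↦18, 100↦5, 112↦17, 125↦11, 147↦14, 155↦3, 178↦7, 180↦9, 184↦13, 190↦0, 213↦4, 217↦8, 219↦10, 234↦6, 243↦15, 278↦12, 282↦16.
All 18 residues are distinct, so no two elements differ by a multiple of 19.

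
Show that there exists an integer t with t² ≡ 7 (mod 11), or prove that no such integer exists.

Squares mod 11 repeat after t = 5 (as (−t)² = t²); for t = 0..5 they are 0, 1, 4, 9, 5, 3.
The set of squares mod 11 is therefore {0, 1, 3, 4, 5, 9}, which does not contain 7.
Hence no integer t has t² ≡ 7 (mod 11).

No such integer exists.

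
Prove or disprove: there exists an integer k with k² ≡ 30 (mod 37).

k = 17 works: 17² = 289, and 289 − 30 = 259 = 7·37.

k = 17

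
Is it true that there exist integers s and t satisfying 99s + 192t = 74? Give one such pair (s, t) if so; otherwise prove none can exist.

gcd(99, 192) = 3, so every integer of the form 99s + 192t is a multiple of 3.
But 74 = 3·24 + 2, so 3 ∤ 74.
Hence no integers s, t satisfy the equation.

There are no such integers.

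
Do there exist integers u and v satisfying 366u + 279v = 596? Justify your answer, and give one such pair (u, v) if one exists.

gcd(366, 279) = 3, so every integer of the form 366u + 279v is a multiple of 3.
But 596 = 3·198 + 2, so 3 ∤ 596.
Therefore 366u + 279v = 596 has no solution in integers.

No, no such integers exist.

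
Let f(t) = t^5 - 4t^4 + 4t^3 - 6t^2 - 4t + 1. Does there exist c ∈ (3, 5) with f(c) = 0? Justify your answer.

Yes, f has a root in the interval.

f(3) = -38 and f(5) = 956, which have opposite signs.
Since f is a polynomial it is continuous on [3, 5].
The Intermediate Value Theorem then guarantees some c ∈ (3, 5) with f(c) = 0.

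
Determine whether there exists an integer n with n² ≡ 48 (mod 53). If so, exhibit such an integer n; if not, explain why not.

53 is prime, so by Euler's criterion 48 is a square mod 53 iff 48^((53−1)/2) = 48^26 ≡ 1 (mod 53).
Squaring successively (mod 53): 48^2 = 2304 ≡ 25; 48^4 ≡ 25² = 625 ≡ 42; 48^8 ≡ 42² = 1764 ≡ 15; 48^16 ≡ 15² = 225 ≡ 13.
Since 26 = 16 + 8 + 2, 48^26 ≡ 13 · 15 · 25; multiplying out mod 53: 13·15 = 195 ≡ 36, then 36·25 = 900 ≡ 52. Thus 48^26 ≡ 52 ≡ −1 (mod 53).
The value −1 means 48 is a non-residue modulo 53, so n² ≡ 48 (mod 53) is impossible.

No, no such integer exists.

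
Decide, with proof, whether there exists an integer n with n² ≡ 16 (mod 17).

Take n = 13. Then 13² = 169 = 9·17 + 16, so 13² ≡ 16 (mod 17).

n = 13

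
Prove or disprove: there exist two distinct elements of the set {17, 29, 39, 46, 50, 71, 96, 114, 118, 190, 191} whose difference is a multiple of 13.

Residues mod 13: 17↦4, 29↦3, 39↦0, 46↦7, 50↦11, 71↦6, 96↦5, 114↦10, 118↦1, 190↦8, 191↦9.
These 11 residues are pairwise different, hence no difference of two elements is divisible by 13.

No, no such pair exists.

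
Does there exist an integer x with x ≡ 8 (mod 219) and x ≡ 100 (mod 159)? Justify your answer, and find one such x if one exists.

No, no such integer exists.

Both moduli are multiples of 3 = gcd(219, 159), so any solution would satisfy x ≡ 8 and x ≡ 100 modulo 3 simultaneously.
But 8 mod 3 = 2 while 100 mod 3 = 1, a contradiction.
So no integer satisfies both congruences.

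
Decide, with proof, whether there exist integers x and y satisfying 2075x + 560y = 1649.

Any value of 2075x + 560y is a multiple of gcd(2075, 560) = 5.
But 1649 is not a multiple of 5 (it leaves remainder 4).
Hence no integers x, y satisfy the equation.

There are no such integers.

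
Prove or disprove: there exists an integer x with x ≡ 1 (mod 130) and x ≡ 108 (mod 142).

Both moduli are multiples of 2 = gcd(130, 142), so any solution would satisfy x ≡ 1 and x ≡ 108 modulo 2 simultaneously.
However 1 ≡ 1 and 108 ≡ 0 (mod 2), and 1 ≠ 0.
Hence the system has no solution.

No such integer exists.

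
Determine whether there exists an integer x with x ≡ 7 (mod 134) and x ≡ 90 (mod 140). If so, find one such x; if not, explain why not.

gcd(134, 140) = 2. If x ≡ 7 (mod 134) and x ≡ 90 (mod 140), then x ≡ 7 (mod 2) and x ≡ 90 (mod 2).
However 7 ≡ 1 and 90 ≡ 0 (mod 2), and 1 ≠ 0.
Therefore no such x exists.

There is no such integer.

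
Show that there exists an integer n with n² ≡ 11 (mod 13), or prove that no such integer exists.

Computing n² mod 13 for n = 0, 1, …, 6 (enough, by the symmetry n ↦ 13 − n) gives 0, 1, 4, 9, 3, 12, 10.
So the quadratic residues mod 13 are {0, 1, 3, 4, 9, 10, 12}, and 11 is not among them.
Hence no integer n has n² ≡ 11 (mod 13).

There is no such integer.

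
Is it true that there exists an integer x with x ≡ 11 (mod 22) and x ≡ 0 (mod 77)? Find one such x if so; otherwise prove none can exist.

x = 77

The moduli are not coprime: gcd(22, 77) = 11. Compatibility requires 11 ∣ (0 − 11) = -11, which holds, so solutions exist.
Step through x = 11, 11 + 22, 11 + 2·22, …: the values 11, 33, 55, 77 reduce mod 77 to 11, 33, 55, 0. The value 77 hits 0.
Indeed 77 ≡ 11 (mod 22) and 77 ≡ 0 (mod 77).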